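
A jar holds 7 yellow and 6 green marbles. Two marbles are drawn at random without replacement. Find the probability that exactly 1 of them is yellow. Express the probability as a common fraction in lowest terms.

The sample space is all 2-subsets of the 13: C(13,2) = 78.
Selections with exactly 1 yellow: choose 1 of the 7 yellow and 1 of the 6 green, C(7,1)·C(6,1) = 7·6 = 42.
Probability = 42/78 = 7/13.

7/13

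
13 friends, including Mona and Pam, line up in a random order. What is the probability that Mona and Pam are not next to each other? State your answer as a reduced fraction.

11/13

There are 13! = 6227020800 arrangements.
Arrangements with Mona and Pam adjacent: 2·12! = 958003200.
So not adjacent: 6227020800 − 958003200 = 5269017600, probability 5269017600/6227020800 = 11/13.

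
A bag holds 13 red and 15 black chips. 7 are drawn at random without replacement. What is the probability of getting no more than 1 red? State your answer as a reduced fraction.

25/414

Total selections: C(28,7) = 1184040.
Favorable selections (no more than 1 red): C(13,0)·C(15,7) + C(13,1)·C(15,6) = 6435 + 65065 = 71500.
Probability = 71500/1184040 = 25/414.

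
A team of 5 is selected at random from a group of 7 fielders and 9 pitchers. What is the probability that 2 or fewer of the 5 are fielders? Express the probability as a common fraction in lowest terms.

Total selections: C(16,5) = 4368.
Favorable selections (2 or fewer fielders): C(7,0)·C(9,5) + C(7,1)·C(9,4) + C(7,2)·C(9,3) = 126 + 882 + 1764 = 2772.
Probability = 2772/4368 = 33/52.

33/52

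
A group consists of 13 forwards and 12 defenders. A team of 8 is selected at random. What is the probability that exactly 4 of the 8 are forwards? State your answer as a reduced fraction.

The sample space is all 8-subsets of the 25: C(25,8) = 1081575.
Selections with exactly 4 forwards: choose 4 of the 13 forwards and 4 of the 12 defenders, C(13,4)·C(12,4) = 715·495 = 353925.
Probability = 353925/1081575 = 143/437.

143/437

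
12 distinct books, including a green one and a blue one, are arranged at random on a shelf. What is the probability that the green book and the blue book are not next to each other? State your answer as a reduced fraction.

There are 12! = 479001600 arrangements.
Arrangements with the green book and the blue book adjacent: 2·11! = 79833600.
So not adjacent: 479001600 − 79833600 = 399168000, probability 399168000/479001600 = 5/6.

5/6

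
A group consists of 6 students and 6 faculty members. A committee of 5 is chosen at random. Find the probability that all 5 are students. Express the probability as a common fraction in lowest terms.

There are C(12,5) = 792 possible selections.
Selections with all students: C(6,5) = 6.
Probability = 6/792 = 1/132.

1/132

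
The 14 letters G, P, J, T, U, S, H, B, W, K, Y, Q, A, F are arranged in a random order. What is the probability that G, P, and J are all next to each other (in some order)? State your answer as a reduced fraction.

There are 14! = 87178291200 arrangements.
Treat the three as one block: 12! placements × 3! orders within the block = 479001600·6 = 2874009600.
Probability = 2874009600/87178291200 = 3/91.

3/91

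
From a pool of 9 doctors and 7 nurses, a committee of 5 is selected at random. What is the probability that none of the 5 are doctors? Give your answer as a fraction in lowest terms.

There are C(16,5) = 4368 possible selections.
Selections with no doctors (all nurses): C(7,5) = 21.
Probability = 21/4368 = 1/208.

1/208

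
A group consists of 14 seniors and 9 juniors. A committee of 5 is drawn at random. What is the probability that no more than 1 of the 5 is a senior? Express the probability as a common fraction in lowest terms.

Total selections: C(23,5) = 33649.
Favorable selections (no more than 1 senior): C(14,0)·C(9,5) + C(14,1)·C(9,4) = 126 + 1764 = 1890.
Probability = 1890/33649 = 270/4807.

270/4807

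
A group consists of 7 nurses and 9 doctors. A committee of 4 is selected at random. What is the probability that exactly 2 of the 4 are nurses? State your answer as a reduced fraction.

Total number of selections: C(16,4) = 1820.
Selections with exactly 2 nurses: choose 2 of the 7 nurses and 2 of the 9 doctors, C(7,2)·C(9,2) = 21·36 = 756.
Probability = 756/1820 = 27/65.

27/65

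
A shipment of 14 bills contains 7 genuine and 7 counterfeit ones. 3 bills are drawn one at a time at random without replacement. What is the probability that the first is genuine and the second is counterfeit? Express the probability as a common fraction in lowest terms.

7/26

Multiply the conditional probabilities at each draw: 7/14 · 7/13 = 49/182 = 7/26.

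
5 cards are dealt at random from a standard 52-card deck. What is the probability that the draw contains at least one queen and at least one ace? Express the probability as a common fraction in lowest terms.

There are C(52,5) = 2598960 possible draws.
By inclusion-exclusion on the complements, draws missing all queens or all aces: C(48,5) + C(48,5) − C(44,5) = 1712304 + 1712304 − 1086008 = 2338600.
So draws with at least one of each: 2598960 − 2338600 = 260360, probability 260360/2598960 = 6509/64974.

6509/64974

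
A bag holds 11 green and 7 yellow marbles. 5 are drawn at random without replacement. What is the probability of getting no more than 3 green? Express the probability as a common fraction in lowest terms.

There are C(18,5) = 8568 ways to choose the 5.
Count the complement (more than 3 green): C(11,4)·C(7,1) + C(11,5)·C(7,0) = 2310 + 462 = 2772.
Probability = 1 − 2772/8568 = 5796/8568 = 23/34.

23/34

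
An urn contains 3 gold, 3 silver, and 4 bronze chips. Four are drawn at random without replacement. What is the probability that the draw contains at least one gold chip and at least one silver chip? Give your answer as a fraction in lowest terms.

47/70

There are C(10,4) = 210 possible draws.
By inclusion-exclusion on the complements, draws missing all gold or all silver: C(7,4) + C(7,4) − C(4,4) = 35 + 35 − 1 = 69.
So draws with at least one of each: 210 − 69 = 141, probability 141/210 = 47/70.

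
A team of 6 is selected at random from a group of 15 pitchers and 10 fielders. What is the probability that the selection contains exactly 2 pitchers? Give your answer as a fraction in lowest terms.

There are C(25,6) = 177100 ways to choose 6 from 25.
Selections with exactly 2 pitchers: choose 2 of the 15 pitchers and 4 of the 10 fielders, C(15,2)·C(10,4) = 105·210 = 22050.
Probability = 22050/177100 = 63/506.

63/506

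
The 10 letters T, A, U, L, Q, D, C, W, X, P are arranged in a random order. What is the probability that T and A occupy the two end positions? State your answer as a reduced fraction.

1/45

There are 10! = 3628800 arrangements.
Place T and A at the ends in 2 ways, arrange the remaining 8 in 8! = 40320 ways: 2·40320 = 80640.
Probability = 80640/3628800 = 1/45.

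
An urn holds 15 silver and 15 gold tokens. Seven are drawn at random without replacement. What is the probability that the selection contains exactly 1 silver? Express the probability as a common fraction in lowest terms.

There are C(30,7) = 2035800 ways to choose 7 from 30.
Selections with exactly 1 silver: choose 1 of the 15 silver and 6 of the 15 gold, C(15,1)·C(15,6) = 15·5005 = 75075.
Probability = 75075/2035800 = 77/2088.

77/2088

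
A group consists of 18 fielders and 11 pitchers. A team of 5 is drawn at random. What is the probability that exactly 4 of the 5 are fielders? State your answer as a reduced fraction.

748/2639

There are C(29,5) = 118755 ways to choose 5 from 29.
Selections with exactly 4 fielders: choose 4 of the 18 fielders and 1 of the 11 pitchers, C(18,4)·C(11,1) = 3060·11 = 33660.
Probability = 33660/118755 = 748/2639.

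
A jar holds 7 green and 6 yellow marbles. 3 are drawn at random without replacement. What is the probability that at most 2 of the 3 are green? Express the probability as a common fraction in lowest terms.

There are C(13,3) = 286 ways to choose the 3.
The complement is exactly 3 green: C(7,3)·C(6,0) = 35.
Probability = 1 − 35/286 = 251/286.

251/286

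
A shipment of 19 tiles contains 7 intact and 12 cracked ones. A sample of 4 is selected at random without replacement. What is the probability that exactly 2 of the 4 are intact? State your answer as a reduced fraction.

There are C(19,4) = 3876 ways to choose 4 from 19.
Selections with exactly 2 intact: choose 2 of the 7 intact and 2 of the 12 cracked, C(7,2)·C(12,2) = 21·66 = 1386.
Probability = 1386/3876 = 231/646.

231/646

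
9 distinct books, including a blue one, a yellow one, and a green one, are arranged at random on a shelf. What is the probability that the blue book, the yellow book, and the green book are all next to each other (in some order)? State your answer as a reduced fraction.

1/12

There are 9! = 362880 arrangements.
Treat the three as one block: 7! placements × 3! orders within the block = 5040·6 = 30240.
Probability = 30240/362880 = 1/12.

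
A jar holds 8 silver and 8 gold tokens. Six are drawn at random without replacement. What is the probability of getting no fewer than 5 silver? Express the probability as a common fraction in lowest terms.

17/286

There are C(16,6) = 8008 ways to choose the 6.
Favorable selections (no fewer than 5 silver): C(8,5)·C(8,1) + C(8,6)·C(8,0) = 448 + 28 = 476.
Probability = 476/8008 = 17/286.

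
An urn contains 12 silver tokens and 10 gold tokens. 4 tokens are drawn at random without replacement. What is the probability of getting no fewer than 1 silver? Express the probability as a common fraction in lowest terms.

Total selections: C(22,4) = 7315.
The complement is all 4 are gold: C(10,4) = 210.
Probability = 1 − 210/7315 = 7105/7315 = 203/209.

203/209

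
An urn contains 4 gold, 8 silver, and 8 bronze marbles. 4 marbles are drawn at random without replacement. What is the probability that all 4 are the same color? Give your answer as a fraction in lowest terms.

There are C(20,4) = 4845 ways to draw 4 marbles.
All same color: C(4,4) + C(8,4) + C(8,4) = 1 + 70 + 70 = 141.
Probability = 141/4845 = 47/1615.

47/1615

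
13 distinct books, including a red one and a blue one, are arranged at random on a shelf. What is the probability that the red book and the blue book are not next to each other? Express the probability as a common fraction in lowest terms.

There are 13! = 6227020800 arrangements.
Arrangements with the red book and the blue book adjacent: 2·12! = 958003200.
So not adjacent: 6227020800 − 958003200 = 5269017600, probability 5269017600/6227020800 = 11/13.

11/13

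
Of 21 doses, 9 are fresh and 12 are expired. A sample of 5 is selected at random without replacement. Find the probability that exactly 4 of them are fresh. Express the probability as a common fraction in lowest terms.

The sample space is all 5-subsets of the 21: C(21,5) = 20349.
Selections with exactly 4 fresh: choose 4 of the 9 fresh and 1 of the 12 expired, C(9,4)·C(12,1) = 126·12 = 1512.
Probability = 1512/20349 = 24/323.

24/323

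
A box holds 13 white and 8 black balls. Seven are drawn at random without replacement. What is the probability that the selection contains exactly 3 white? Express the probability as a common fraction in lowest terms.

The sample space is all 7-subsets of the 21: C(21,7) = 116280.
Selections with exactly 3 white: choose 3 of the 13 white and 4 of the 8 black, C(13,3)·C(8,4) = 286·70 = 20020.
Probability = 20020/116280 = 1001/5814.

1001/5814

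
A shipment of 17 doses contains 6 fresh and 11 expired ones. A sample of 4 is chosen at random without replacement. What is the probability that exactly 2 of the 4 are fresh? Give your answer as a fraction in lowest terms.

165/476

Total number of selections: C(17,4) = 2380.
Selections with exactly 2 fresh: choose 2 of the 6 fresh and 2 of the 11 expired, C(6,2)·C(11,2) = 15·55 = 825.
Probability = 825/2380 = 165/476.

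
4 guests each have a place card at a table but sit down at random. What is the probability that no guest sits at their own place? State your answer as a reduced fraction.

There are 4! = 24 seatings.
By inclusion-exclusion, seatings with no fixed points: C(4,0)·4! − C(4,1)·3! + C(4,2)·2! − C(4,3)·1! + C(4,4)·0! = 9.
Probability = 9/24 = 3/8.

3/8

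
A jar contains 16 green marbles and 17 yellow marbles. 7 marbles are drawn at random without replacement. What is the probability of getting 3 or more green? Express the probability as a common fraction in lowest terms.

Total selections: C(33,7) = 4272048.
Count the complement (fewer than 3 green): C(16,0)·C(17,7) + C(16,1)·C(17,6) + C(16,2)·C(17,5) = 19448 + 198016 + 742560 = 960024.
Probability = 1 − 960024/4272048 = 3312024/4272048 = 138001/178002.

138001/178002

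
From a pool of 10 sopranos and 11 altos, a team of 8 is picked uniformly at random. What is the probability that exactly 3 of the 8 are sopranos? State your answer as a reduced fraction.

Total number of selections: C(21,8) = 203490.
Selections with exactly 3 sopranos: choose 3 of the 10 sopranos and 5 of the 11 altos, C(10,3)·C(11,5) = 120·462 = 55440.
Probability = 55440/203490 = 88/323.

88/323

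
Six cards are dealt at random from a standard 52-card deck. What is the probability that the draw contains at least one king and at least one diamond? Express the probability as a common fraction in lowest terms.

6772177/20358520

There are C(52,6) = 20358520 possible draws.
By inclusion-exclusion on the complements, draws missing all kings or all diamonds: C(48,6) + C(39,6) − C(36,6) = 12271512 + 3262623 − 1947792 = 13586343.
So draws with at least one of each: 20358520 − 13586343 = 6772177, probability 6772177/20358520.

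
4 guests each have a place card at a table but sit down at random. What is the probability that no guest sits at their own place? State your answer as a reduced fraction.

3/8

There are 4! = 24 seatings.
By inclusion-exclusion, seatings with no fixed points: C(4,0)·4! − C(4,1)·3! + C(4,2)·2! − C(4,3)·1! + C(4,4)·0! = 9.
Probability = 9/24 = 3/8.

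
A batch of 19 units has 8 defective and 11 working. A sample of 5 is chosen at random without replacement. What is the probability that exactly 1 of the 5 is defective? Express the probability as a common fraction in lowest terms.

There are C(19,5) = 11628 ways to choose 5 from 19.
Selections with exactly 1 defective: choose 1 of the 8 defective and 4 of the 11 working, C(8,1)·C(11,4) = 8·330 = 2640.
Probability = 2640/11628 = 220/969.

220/969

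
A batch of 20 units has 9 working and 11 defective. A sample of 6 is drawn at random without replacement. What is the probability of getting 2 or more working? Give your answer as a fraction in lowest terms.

569/646

Total selections: C(20,6) = 38760.
Count the complement (fewer than 2 working): C(9,0)·C(11,6) + C(9,1)·C(11,5) = 462 + 4158 = 4620.
Probability = 1 − 4620/38760 = 34140/38760 = 569/646.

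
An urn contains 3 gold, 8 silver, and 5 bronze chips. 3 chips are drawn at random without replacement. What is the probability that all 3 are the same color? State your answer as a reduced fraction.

67/560

There are C(16,3) = 560 ways to draw 3 chips.
All same color: C(3,3) + C(8,3) + C(5,3) = 1 + 56 + 10 = 67.
Probability = 67/560.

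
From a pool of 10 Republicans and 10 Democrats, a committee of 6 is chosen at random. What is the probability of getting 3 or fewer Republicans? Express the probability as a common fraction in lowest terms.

There are C(20,6) = 38760 ways to choose the 6.
Count the complement (more than 3 Republicans): C(10,4)·C(10,2) + C(10,5)·C(10,1) + C(10,6)·C(10,0) = 9450 + 2520 + 210 = 12180.
Probability = 1 − 12180/38760 = 26580/38760 = 443/646.

443/646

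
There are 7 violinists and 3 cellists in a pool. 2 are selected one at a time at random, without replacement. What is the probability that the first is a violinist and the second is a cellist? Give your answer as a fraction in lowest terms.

Multiply the conditional probabilities at each draw: 7/10 · 3/9 = 21/90 = 7/30.

7/30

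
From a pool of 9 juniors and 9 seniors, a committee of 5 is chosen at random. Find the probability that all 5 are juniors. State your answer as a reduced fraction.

1/68

There are C(18,5) = 8568 possible selections.
Selections with all juniors: C(9,5) = 126.
Probability = 126/8568 = 1/68.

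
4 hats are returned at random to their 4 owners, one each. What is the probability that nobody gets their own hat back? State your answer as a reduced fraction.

3/8

There are 4! = 24 assignments.
By inclusion-exclusion, assignments with no fixed points: C(4,0)·4! − C(4,1)·3! + C(4,2)·2! − C(4,3)·1! + C(4,4)·0! = 9.
Probability = 9/24 = 3/8.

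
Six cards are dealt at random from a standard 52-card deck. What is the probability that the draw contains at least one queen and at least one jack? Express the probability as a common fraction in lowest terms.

There are C(52,6) = 20358520 possible draws.
By inclusion-exclusion on the complements, draws missing all queens or all jacks: C(48,6) + C(48,6) − C(44,6) = 12271512 + 12271512 − 7059052 = 17483972.
So draws with at least one of each: 20358520 − 17483972 = 2874548, probability 2874548/20358520 = 718637/5089630.

718637/5089630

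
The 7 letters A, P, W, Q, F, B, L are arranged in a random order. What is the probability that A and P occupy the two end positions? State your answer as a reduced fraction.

There are 7! = 5040 arrangements.
Place A and P at the ends in 2 ways, arrange the remaining 5 in 5! = 120 ways: 2·120 = 240.
Probability = 240/5040 = 1/21.

1/21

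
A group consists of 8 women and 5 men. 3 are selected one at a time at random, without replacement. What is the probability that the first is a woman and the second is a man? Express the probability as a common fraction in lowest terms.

Multiply the conditional probabilities at each draw: 8/13 · 5/12 = 40/156 = 10/39.

10/39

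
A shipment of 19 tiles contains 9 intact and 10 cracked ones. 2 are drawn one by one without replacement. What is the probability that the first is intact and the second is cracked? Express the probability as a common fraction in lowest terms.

5/19

Multiply the conditional probabilities at each draw: 9/19 · 10/18 = 90/342 = 5/19.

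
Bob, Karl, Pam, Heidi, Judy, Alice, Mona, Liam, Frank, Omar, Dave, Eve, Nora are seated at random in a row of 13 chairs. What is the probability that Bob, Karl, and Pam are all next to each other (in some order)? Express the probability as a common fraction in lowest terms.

There are 13! = 6227020800 arrangements.
Treat the three as one block: 11! placements × 3! orders within the block = 39916800·6 = 239500800.
Probability = 239500800/6227020800 = 1/26.

1/26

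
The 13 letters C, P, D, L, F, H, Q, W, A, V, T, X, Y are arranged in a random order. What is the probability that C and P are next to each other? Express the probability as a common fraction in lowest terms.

There are 13! = 6227020800 arrangements.
Treat C and P as a block: 12! arrangements of the blocks × 2 orders within the block = 2·479001600 = 958003200.
Probability = 958003200/6227020800 = 2/13.

2/13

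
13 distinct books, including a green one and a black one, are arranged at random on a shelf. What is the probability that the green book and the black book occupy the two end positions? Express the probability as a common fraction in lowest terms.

There are 13! = 6227020800 arrangements.
Place the green book and the black book at the ends in 2 ways, arrange the remaining 11 in 11! = 39916800 ways: 2·39916800 = 79833600.
Probability = 79833600/6227020800 = 1/78.

1/78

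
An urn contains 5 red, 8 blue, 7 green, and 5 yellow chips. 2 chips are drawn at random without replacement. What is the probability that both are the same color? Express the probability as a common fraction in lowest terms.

23/100

There are C(25,2) = 300 ways to draw 2 chips.
All same color: C(5,2) + C(8,2) + C(7,2) + C(5,2) = 10 + 28 + 21 + 10 = 69.
Probability = 69/300 = 23/100.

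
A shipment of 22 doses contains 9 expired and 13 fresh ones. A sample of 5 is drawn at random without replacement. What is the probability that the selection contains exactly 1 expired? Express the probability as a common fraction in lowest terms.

There are C(22,5) = 26334 ways to choose 5 from 22.
Selections with exactly 1 expired: choose 1 of the 9 expired and 4 of the 13 fresh, C(9,1)·C(13,4) = 9·715 = 6435.
Probability = 6435/26334 = 65/266.

65/266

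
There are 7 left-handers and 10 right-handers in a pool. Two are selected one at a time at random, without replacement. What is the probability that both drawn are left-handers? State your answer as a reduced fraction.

21/136

Multiply the conditional probabilities at each draw: 7/17 · 6/16 = 42/272 = 21/136.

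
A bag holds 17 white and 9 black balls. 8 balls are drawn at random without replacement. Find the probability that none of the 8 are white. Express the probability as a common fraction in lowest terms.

There are C(26,8) = 1562275 possible selections.
Selections with no white (all black): C(9,8) = 9.
Probability = 9/1562275.

9/1562275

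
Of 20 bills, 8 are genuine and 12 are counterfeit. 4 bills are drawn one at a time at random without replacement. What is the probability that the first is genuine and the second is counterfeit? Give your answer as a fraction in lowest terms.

Multiply the conditional probabilities at each draw: 8/20 · 12/19 = 96/380 = 24/95.

24/95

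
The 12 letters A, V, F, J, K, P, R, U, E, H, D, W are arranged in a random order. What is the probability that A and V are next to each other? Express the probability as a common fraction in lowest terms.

1/6

There are 12! = 479001600 arrangements.
Treat A and V as a block: 11! arrangements of the blocks × 2 orders within the block = 2·39916800 = 79833600.
Probability = 79833600/479001600 = 1/6.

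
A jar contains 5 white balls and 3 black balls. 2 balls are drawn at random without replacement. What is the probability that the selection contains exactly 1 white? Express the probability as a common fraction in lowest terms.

15/28

The sample space is all 2-subsets of the 8: C(8,2) = 28.
Selections with exactly 1 white: choose 1 of the 5 white and 1 of the 3 black, C(5,1)·C(3,1) = 5·3 = 15.
Probability = 15/28.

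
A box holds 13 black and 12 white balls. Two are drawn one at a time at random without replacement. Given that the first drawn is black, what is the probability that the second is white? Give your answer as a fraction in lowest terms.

After removing one black, 24 remain: 12 black and 12 white.
So the probability the next is white is 12/24 = 1/2.

1/2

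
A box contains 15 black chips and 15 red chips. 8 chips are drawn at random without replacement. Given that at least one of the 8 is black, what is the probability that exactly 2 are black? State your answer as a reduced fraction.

2695/29982

Work in counts. Selections with at least one black: C(30,8) − C(15,8) = 5852925 − 6435 = 5846490.
Of those, selections where exactly 2 are black: C(15,2)·C(15,6) = 105·5005 = 525525.
Conditional probability = 525525/5846490 = 2695/29982.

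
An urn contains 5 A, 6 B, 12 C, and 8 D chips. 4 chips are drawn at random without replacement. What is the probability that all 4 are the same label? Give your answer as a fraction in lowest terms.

There are C(31,4) = 31465 ways to draw 4 chips.
All same label: C(5,4) + C(6,4) + C(12,4) + C(8,4) = 5 + 15 + 495 + 70 = 585.
Probability = 585/31465 = 117/6293.

117/6293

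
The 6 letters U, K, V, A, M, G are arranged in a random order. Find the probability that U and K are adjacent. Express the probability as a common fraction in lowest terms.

1/3

There are 6! = 720 arrangements.
Treat U and K as a block: 5! arrangements of the blocks × 2 orders within the block = 2·120 = 240.
Probability = 240/720 = 1/3.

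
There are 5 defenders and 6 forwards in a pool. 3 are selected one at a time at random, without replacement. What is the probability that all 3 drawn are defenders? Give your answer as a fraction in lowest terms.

Multiply the conditional probabilities at each draw: 5/11 · 4/10 · 3/9 = 60/990 = 2/33.

2/33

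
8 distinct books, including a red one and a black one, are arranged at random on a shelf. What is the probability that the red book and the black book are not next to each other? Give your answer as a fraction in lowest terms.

3/4

There are 8! = 40320 arrangements.
Arrangements with the red book and the black book adjacent: 2·7! = 10080.
So not adjacent: 40320 − 10080 = 30240, probability 30240/40320 = 3/4.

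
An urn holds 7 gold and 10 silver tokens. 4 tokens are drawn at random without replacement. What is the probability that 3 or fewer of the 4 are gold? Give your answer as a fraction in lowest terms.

67/68

Total selections: C(17,4) = 2380.
The complement is exactly 4 gold: C(7,4)·C(10,0) = 35.
Probability = 1 − 35/2380 = 2345/2380 = 67/68.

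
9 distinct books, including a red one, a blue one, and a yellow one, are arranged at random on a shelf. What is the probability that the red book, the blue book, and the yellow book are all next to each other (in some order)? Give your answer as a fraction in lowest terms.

There are 9! = 362880 arrangements.
Treat the three as one block: 7! placements × 3! orders within the block = 5040·6 = 30240.
Probability = 30240/362880 = 1/12.

1/12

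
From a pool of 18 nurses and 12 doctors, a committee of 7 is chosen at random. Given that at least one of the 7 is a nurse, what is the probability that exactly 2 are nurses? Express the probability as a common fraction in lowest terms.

Work in counts. Selections with at least one nurse: C(30,7) − C(12,7) = 2035800 − 792 = 2035008.
Of those, selections where exactly 2 are nurses: C(18,2)·C(12,5) = 153·792 = 121176.
Conditional probability = 121176/2035008 = 1683/28264.

1683/28264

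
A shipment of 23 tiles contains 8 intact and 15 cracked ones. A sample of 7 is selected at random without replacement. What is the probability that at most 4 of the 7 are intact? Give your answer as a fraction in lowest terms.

Total selections: C(23,7) = 245157.
Count the complement (more than 4 intact): C(8,5)·C(15,2) + C(8,6)·C(15,1) + C(8,7)·C(15,0) = 5880 + 420 + 8 = 6308.
Probability = 1 − 6308/245157 = 238849/245157 = 12571/12903.

12571/12903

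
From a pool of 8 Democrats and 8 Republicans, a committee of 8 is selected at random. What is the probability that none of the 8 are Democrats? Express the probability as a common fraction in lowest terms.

1/12870

There are C(16,8) = 12870 possible selections.
Selections with no Democrats (all Republicans): C(8,8) = 1.
Probability = 1/12870.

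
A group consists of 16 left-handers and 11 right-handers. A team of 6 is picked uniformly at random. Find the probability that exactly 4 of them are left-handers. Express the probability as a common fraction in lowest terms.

There are C(27,6) = 296010 ways to choose 6 from 27.
Selections with exactly 4 left-handers: choose 4 of the 16 left-handers and 2 of the 11 right-handers, C(16,4)·C(11,2) = 1820·55 = 100100.
Probability = 100100/296010 = 70/207.

70/207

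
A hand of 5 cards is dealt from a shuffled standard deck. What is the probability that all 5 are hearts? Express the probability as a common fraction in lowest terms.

33/66640

There are C(52,5) = 2598960 possible 5-card hands.
Hands that are all hearts: C(13,5) = 1287.
Probability = 1287/2598960 = 33/66640.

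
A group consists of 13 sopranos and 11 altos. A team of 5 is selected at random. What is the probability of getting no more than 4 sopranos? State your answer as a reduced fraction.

Total selections: C(24,5) = 42504.
The complement is exactly 5 sopranos: C(13,5)·C(11,0) = 1287.
Probability = 1 − 1287/42504 = 41217/42504 = 1249/1288.

1249/1288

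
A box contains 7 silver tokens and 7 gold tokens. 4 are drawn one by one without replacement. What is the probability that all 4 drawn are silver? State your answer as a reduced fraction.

5/143

Multiply the conditional probabilities at each draw: 7/14 · 6/13 · 5/12 · 4/11 = 840/24024 = 5/143.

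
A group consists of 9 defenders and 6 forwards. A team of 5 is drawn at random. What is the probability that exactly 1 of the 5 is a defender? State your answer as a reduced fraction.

The sample space is all 5-subsets of the 15: C(15,5) = 3003.
Selections with exactly 1 defender: choose 1 of the 9 defenders and 4 of the 6 forwards, C(9,1)·C(6,4) = 9·15 = 135.
Probability = 135/3003 = 45/1001.

45/1001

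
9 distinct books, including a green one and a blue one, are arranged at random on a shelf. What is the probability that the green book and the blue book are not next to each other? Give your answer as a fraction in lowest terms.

7/9

There are 9! = 362880 arrangements.
Arrangements with the green book and the blue book adjacent: 2·8! = 80640.
So not adjacent: 362880 − 80640 = 282240, probability 282240/362880 = 7/9.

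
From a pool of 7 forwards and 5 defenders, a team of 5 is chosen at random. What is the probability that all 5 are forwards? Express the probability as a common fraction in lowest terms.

There are C(12,5) = 792 possible selections.
Selections with all forwards: C(7,5) = 21.
Probability = 21/792 = 7/264.

7/264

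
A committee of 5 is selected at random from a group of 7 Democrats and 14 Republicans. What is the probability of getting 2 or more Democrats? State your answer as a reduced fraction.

180/323

Total selections: C(21,5) = 20349.
Count the complement (fewer than 2 Democrats): C(7,0)·C(14,5) + C(7,1)·C(14,4) = 2002 + 7007 = 9009.
Probability = 1 − 9009/20349 = 11340/20349 = 180/323.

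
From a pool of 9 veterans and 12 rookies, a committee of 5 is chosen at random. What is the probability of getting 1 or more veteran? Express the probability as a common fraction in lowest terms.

2173/2261

There are C(21,5) = 20349 ways to choose the 5.
The complement is all 5 are rookies: C(12,5) = 792.
Probability = 1 − 792/20349 = 19557/20349 = 2173/2261.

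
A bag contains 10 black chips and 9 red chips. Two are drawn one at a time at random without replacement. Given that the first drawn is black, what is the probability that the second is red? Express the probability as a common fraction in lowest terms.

1/2

After removing one black, 18 remain: 9 black and 9 red.
So the probability the next is red is 9/18 = 1/2.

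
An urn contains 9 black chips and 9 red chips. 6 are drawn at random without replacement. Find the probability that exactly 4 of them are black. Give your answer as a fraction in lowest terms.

54/221

Total number of selections: C(18,6) = 18564.
Selections with exactly 4 black: choose 4 of the 9 black and 2 of the 9 red, C(9,4)·C(9,2) = 126·36 = 4536.
Probability = 4536/18564 = 54/221.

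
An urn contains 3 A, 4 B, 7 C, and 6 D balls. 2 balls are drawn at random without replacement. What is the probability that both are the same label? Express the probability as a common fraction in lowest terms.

9/38

There are C(20,2) = 190 ways to draw 2 balls.
All same label: C(3,2) + C(4,2) + C(7,2) + C(6,2) = 3 + 6 + 21 + 15 = 45.
Probability = 45/190 = 9/38.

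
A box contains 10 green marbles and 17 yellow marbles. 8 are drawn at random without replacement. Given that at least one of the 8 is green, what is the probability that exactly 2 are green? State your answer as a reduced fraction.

8568/33781

Work in counts. Selections with at least one green: C(27,8) − C(17,8) = 2220075 − 24310 = 2195765.
Of those, selections where exactly 2 are green: C(10,2)·C(17,6) = 45·12376 = 556920.
Conditional probability = 556920/2195765 = 8568/33781.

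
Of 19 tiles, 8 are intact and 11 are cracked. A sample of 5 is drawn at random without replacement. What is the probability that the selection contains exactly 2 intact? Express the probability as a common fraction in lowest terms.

There are C(19,5) = 11628 ways to choose 5 from 19.
Selections with exactly 2 intact: choose 2 of the 8 intact and 3 of the 11 cracked, C(8,2)·C(11,3) = 28·165 = 4620.
Probability = 4620/11628 = 385/969.

385/969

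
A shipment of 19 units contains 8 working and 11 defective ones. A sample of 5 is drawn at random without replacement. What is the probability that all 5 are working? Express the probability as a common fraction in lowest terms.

There are C(19,5) = 11628 possible selections.
Selections with all working: C(8,5) = 56.
Probability = 56/11628 = 14/2907.

14/2907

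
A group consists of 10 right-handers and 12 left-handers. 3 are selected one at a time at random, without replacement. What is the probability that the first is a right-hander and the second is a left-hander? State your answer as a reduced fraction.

Multiply the conditional probabilities at each draw: 10/22 · 12/21 = 120/462 = 20/77.

20/77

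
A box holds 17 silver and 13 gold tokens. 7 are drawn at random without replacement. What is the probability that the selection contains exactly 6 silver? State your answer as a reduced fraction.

1547/19575

The sample space is all 7-subsets of the 30: C(30,7) = 2035800.
Selections with exactly 6 silver: choose 6 of the 17 silver and 1 of the 13 gold, C(17,6)·C(13,1) = 12376·13 = 160888.
Probability = 160888/2035800 = 1547/19575.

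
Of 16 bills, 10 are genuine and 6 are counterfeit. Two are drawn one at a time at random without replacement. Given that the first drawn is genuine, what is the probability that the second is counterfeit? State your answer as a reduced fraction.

After removing one genuine, 15 remain: 9 genuine and 6 counterfeit.
So the probability the next is counterfeit is 6/15 = 2/5.

2/5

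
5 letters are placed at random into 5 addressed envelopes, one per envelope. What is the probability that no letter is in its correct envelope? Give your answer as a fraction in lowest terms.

There are 5! = 120 assignments.
By inclusion-exclusion, assignments with no fixed points: C(5,0)·5! − C(5,1)·4! + C(5,2)·3! − C(5,3)·2! + C(5,4)·1! − C(5,5)·0! = 44.
Probability = 44/120 = 11/30.

11/30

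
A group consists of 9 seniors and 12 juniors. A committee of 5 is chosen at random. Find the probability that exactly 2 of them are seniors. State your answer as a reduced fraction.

Total number of selections: C(21,5) = 20349.
Selections with exactly 2 seniors: choose 2 of the 9 seniors and 3 of the 12 juniors, C(9,2)·C(12,3) = 36·220 = 7920.
Probability = 7920/20349 = 880/2261.

880/2261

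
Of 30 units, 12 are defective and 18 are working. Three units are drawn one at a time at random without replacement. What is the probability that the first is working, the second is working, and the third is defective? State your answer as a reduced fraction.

Multiply the conditional probabilities at each draw: 18/30 · 17/29 · 12/28 = 3672/24360 = 153/1015.

153/1015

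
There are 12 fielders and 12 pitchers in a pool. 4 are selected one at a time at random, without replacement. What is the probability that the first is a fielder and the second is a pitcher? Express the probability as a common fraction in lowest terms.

Multiply the conditional probabilities at each draw: 12/24 · 12/23 = 144/552 = 6/23.

6/23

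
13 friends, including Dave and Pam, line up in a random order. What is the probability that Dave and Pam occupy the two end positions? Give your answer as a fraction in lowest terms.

1/78

There are 13! = 6227020800 arrangements.
Place Dave and Pam at the ends in 2 ways, arrange the remaining 11 in 11! = 39916800 ways: 2·39916800 = 79833600.
Probability = 79833600/6227020800 = 1/78.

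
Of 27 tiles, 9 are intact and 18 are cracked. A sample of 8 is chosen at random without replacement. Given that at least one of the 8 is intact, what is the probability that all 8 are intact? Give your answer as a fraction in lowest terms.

1/241813

Work in counts. Selections with at least one intact: C(27,8) − C(18,8) = 2220075 − 43758 = 2176317.
Of those, selections where all 8 are intact: C(9,8) = 9.
Conditional probability = 9/2176317 = 1/241813.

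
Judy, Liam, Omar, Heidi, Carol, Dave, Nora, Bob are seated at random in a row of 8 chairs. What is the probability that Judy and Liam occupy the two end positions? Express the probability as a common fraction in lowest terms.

1/28

There are 8! = 40320 arrangements.
Place Judy and Liam at the ends in 2 ways, arrange the remaining 6 in 6! = 720 ways: 2·720 = 1440.
Probability = 1440/40320 = 1/28.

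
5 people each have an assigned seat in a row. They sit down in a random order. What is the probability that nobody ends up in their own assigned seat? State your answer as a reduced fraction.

11/30

There are 5! = 120 seatings.
By inclusion-exclusion, seatings with no fixed points: C(5,0)·5! − C(5,1)·4! + C(5,2)·3! − C(5,3)·2! + C(5,4)·1! − C(5,5)·0! = 44.
Probability = 44/120 = 11/30.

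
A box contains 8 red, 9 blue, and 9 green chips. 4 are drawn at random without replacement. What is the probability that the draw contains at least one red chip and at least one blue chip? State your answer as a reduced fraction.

There are C(26,4) = 14950 possible draws.
By inclusion-exclusion on the complements, draws missing all red or all blue: C(18,4) + C(17,4) − C(9,4) = 3060 + 2380 − 126 = 5314.
So draws with at least one of each: 14950 − 5314 = 9636, probability 9636/14950 = 4818/7475.

4818/7475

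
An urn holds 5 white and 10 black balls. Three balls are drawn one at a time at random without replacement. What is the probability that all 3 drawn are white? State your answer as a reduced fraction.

2/91

Multiply the conditional probabilities at each draw: 5/15 · 4/14 · 3/13 = 60/2730 = 2/91.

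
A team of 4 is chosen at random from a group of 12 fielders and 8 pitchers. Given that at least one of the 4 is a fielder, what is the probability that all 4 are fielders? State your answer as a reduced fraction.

Work in counts. Selections with at least one fielder: C(20,4) − C(8,4) = 4845 − 70 = 4775.
Of those, selections where all 4 are fielders: C(12,4) = 495.
Conditional probability = 495/4775 = 99/955.

99/955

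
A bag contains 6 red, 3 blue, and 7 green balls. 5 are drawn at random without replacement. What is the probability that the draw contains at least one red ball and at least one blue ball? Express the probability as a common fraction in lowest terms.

There are C(16,5) = 4368 possible draws.
By inclusion-exclusion on the complements, draws missing all red or all blue: C(10,5) + C(13,5) − C(7,5) = 252 + 1287 − 21 = 1518.
So draws with at least one of each: 4368 − 1518 = 2850, probability 2850/4368 = 475/728.

475/728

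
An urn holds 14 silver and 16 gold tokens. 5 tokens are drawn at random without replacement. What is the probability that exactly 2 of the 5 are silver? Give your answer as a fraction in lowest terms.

Total number of selections: C(30,5) = 142506.
Selections with exactly 2 silver: choose 2 of the 14 silver and 3 of the 16 gold, C(14,2)·C(16,3) = 91·560 = 50960.
Probability = 50960/142506 = 280/783.

280/783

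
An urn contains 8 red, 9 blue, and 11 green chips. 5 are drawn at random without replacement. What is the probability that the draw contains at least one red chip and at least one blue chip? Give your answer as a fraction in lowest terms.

There are C(28,5) = 98280 possible draws.
By inclusion-exclusion on the complements, draws missing all red or all blue: C(20,5) + C(19,5) − C(11,5) = 15504 + 11628 − 462 = 26670.
So draws with at least one of each: 98280 − 26670 = 71610, probability 71610/98280 = 341/468.

341/468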